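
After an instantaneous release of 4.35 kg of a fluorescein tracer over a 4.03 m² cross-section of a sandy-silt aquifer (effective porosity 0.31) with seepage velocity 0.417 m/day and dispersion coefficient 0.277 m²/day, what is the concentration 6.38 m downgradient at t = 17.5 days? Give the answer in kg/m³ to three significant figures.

0.427 kg/m³

For an instantaneous plane source, C(x,t) = M/(n_e·A·√(4πDt)) · exp(−(x−vt)²/(4Dt)), with n_e·A the pore (flow) area.
Plume center vt = 0.417 × 17.5 = 7.2975 m, so the well at 6.38 m is 0.9175 m upgradient of the peak.
√(4πDt) = 7.805 m, giving peak height M/(n_e·A·√(4πDt)) = 4.35/(0.31 × 4.03 × 7.805) = 0.4461 kg/m³.
(x−vt)²/(4Dt) = (-0.9175)²/(4 × 0.277 × 17.5) = 0.04341; exp(−0.04341) = 0.9575.
C = 0.4461 × 0.9575 = 0.427 kg/m³.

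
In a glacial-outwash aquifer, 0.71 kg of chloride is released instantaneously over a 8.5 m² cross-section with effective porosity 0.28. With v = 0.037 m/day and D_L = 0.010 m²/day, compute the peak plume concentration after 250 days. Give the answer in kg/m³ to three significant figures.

The peak of an instantaneous 1D plume sits at x = vt; there the Gaussian factor is 1 and C_max = M/(n_e·A·√(4πDt)), where n_e·A is the pore area the mass is dissolved in.
√(4πDt) = √(4π × 0.010 × 250) = 5.605 m, so C_max = 0.71/(0.28 × 8.5 × 5.605) = 0.0532 kg/m³.

0.0532 kg/m³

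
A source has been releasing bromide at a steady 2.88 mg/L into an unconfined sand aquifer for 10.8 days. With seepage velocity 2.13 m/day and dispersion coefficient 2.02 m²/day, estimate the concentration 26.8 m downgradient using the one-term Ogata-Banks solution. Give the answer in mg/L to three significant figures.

For a continuous step input, C/C₀ ≈ ½·erfc((x−vt)/(2√(Dt))).
vt = 2.13 × 10.8 = 23.004 m and 2√(Dt) = 2√(2.02 × 10.8) = 9.342 m.
Argument (x−vt)/(2√(Dt)) = (26.8 − 23.004)/9.342 = 0.4063; ½·erfc(0.4063) = 0.2828.
C = 2.88 × 0.2828 = 0.814 mg/L.

0.814 mg/L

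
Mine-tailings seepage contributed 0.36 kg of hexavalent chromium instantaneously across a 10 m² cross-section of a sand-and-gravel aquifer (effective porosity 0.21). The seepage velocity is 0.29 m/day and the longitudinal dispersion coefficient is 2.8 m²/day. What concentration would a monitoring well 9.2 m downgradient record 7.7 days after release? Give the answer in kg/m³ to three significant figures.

For an instantaneous plane source, C(x,t) = M/(n_e·A·√(4πDt)) · exp(−(x−vt)²/(4Dt)), with n_e·A the pore (flow) area.
Plume center vt = 0.29 × 7.7 = 2.233 m, so the well at 9.2 m is 6.967 m downgradient of the peak.
√(4πDt) = 16.46 m, giving peak height M/(n_e·A·√(4πDt)) = 0.36/(0.21 × 10 × 16.46) = 0.01041 kg/m³.
(x−vt)²/(4Dt) = (6.967)²/(4 × 2.8 × 7.7) = 0.5628; exp(−0.5628) = 0.5696.
C = 0.01041 × 0.5696 = 0.00593 kg/m³.

0.00593 kg/m³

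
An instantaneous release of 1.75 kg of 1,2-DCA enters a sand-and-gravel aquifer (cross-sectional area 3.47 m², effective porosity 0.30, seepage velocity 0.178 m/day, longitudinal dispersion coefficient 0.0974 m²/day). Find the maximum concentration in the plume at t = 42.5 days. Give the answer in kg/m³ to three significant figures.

0.233 kg/m³

The peak of an instantaneous 1D plume sits at x = vt; there the Gaussian factor is 1 and C_max = M/(n_e·A·√(4πDt)), where n_e·A is the pore area the mass is dissolved in.
√(4πDt) = √(4π × 0.0974 × 42.5) = 7.212 m, so C_max = 1.75/(0.30 × 3.47 × 7.212) = 0.233 kg/m³.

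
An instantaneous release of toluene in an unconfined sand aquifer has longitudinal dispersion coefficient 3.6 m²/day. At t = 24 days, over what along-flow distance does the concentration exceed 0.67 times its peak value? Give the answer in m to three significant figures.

23.5 m

The plume is Gaussian with σ = √(2Dt) = √(2 × 3.6 × 24) = 13.15 m.
C/C_peak = exp(−Δx²/(2σ²)) = 0.67 ⇒ Δx = σ·√(−2 ln 0.67) = 13.15 × 0.8950 = 11.77 m.
Width = 2Δx = 23.5 m.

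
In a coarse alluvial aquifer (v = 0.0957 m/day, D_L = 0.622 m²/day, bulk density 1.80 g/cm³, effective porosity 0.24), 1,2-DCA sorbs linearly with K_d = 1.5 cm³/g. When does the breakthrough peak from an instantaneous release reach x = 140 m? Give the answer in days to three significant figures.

Retardation factor R = 1 + ρ_b·K_d/n = 1 + 1.80 × 1.5/0.24 = 12.25.
Sorption retards both mechanisms: v_R = v/R = 0.007812 m/day, D_R = D/R = 0.05078 m²/day.
Peak time from v_R²t² + 2D_R t − x² = 0: t = (√(D_R² + v_R²x²) − D_R)/v_R².
√(D_R² + v_R²x²) = √(0.05078² + 0.007812² × 140²) = 1.095; v_R² = 6.103e-05.
t = (1.095 − 0.05078)/6.103e-05 = 17100 days.

17100 days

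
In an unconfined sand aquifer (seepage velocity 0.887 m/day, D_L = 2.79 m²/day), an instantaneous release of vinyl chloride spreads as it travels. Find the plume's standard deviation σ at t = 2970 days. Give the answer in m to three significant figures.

129 m

Dispersive spreading gives a Gaussian with σ² = 2Dt; advection only shifts the center.
σ = √(2 × 2.79 × 2970) = 129 m.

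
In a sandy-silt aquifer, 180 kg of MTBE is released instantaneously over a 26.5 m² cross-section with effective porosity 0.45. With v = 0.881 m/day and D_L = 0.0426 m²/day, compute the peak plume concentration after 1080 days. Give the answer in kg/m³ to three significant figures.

The peak of an instantaneous 1D plume sits at x = vt; there the Gaussian factor is 1 and C_max = M/(n_e·A·√(4πDt)), where n_e·A is the pore area the mass is dissolved in.
√(4πDt) = √(4π × 0.0426 × 1080) = 24.04 m, so C_max = 180/(0.45 × 26.5 × 24.04) = 0.628 kg/m³.

0.628 kg/m³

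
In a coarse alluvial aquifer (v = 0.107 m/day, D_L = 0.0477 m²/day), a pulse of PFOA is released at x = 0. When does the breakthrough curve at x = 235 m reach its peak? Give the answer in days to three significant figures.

2190 days

For the 1D instantaneous-source solution, setting ∂C/∂t = 0 at fixed x gives v²t² + 2Dt − x² = 0, so t = (√(D² + v²x²) − D)/v².
√(D² + v²x²) = √(0.0477² + 0.107² × 235²) = 25.15; v² = 0.011449.
t = (25.15 − 0.0477)/0.011449 = 2190 days (vs. the pure-advection estimate x/v = 2200 d).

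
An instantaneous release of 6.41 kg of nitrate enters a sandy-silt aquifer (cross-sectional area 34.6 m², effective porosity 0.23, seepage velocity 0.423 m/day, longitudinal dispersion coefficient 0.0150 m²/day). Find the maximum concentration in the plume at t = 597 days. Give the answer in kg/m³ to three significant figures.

0.0759 kg/m³

The peak of an instantaneous 1D plume sits at x = vt; there the Gaussian factor is 1 and C_max = M/(n_e·A·√(4πDt)), where n_e·A is the pore area the mass is dissolved in.
√(4πDt) = √(4π × 0.0150 × 597) = 10.61 m, so C_max = 6.41/(0.23 × 34.6 × 10.61) = 0.0759 kg/m³.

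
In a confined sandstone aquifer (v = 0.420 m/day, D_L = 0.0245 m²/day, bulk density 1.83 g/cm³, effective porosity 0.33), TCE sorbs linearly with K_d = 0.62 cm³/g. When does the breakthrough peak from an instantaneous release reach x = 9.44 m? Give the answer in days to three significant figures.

99.1 days

Retardation factor R = 1 + ρ_b·K_d/n = 1 + 1.83 × 0.62/0.33 = 4.438.
Sorption retards both mechanisms: v_R = v/R = 0.09464 m/day, D_R = D/R = 0.005521 m²/day.
Peak time from v_R²t² + 2D_R t − x² = 0: t = (√(D_R² + v_R²x²) − D_R)/v_R².
√(D_R² + v_R²x²) = √(0.005521² + 0.09464² × 9.44²) = 0.8934; v_R² = 0.008957.
t = (0.8934 − 0.005521)/0.008957 = 99.1 days.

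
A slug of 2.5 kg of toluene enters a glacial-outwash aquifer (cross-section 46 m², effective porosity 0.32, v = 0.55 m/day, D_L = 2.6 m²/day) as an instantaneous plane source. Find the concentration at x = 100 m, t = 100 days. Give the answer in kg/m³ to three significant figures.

0.000424 kg/m³

For an instantaneous plane source, C(x,t) = M/(n_e·A·√(4πDt)) · exp(−(x−vt)²/(4Dt)), with n_e·A the pore (flow) area.
Plume center vt = 0.55 × 100 = 55 m, so the well at 100 m is 45 m downgradient of the peak.
√(4πDt) = 57.16 m, giving peak height M/(n_e·A·√(4πDt)) = 2.5/(0.32 × 46 × 57.16) = 0.002971 kg/m³.
(x−vt)²/(4Dt) = (45)²/(4 × 2.6 × 100) = 1.947; exp(−1.947) = 0.1427.
C = 0.002971 × 0.1427 = 0.000424 kg/m³.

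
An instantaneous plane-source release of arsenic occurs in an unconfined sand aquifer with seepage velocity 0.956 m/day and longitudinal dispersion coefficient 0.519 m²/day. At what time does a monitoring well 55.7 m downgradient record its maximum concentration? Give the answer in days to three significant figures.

57.7 days

For the 1D instantaneous-source solution, setting ∂C/∂t = 0 at fixed x gives v²t² + 2Dt − x² = 0, so t = (√(D² + v²x²) − D)/v².
√(D² + v²x²) = √(0.519² + 0.956² × 55.7²) = 53.25; v² = 0.913936.
t = (53.25 − 0.519)/0.913936 = 57.7 days (vs. the pure-advection estimate x/v = 58.3 d).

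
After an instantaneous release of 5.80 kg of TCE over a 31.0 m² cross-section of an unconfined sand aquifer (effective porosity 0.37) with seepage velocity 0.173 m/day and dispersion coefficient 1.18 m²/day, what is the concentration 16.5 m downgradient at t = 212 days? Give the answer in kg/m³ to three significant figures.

0.00600 kg/m³

For an instantaneous plane source, C(x,t) = M/(n_e·A·√(4πDt)) · exp(−(x−vt)²/(4Dt)), with n_e·A the pore (flow) area.
Plume center vt = 0.173 × 212 = 36.676 m, so the well at 16.5 m is 20.176 m upgradient of the peak.
√(4πDt) = 56.07 m, giving peak height M/(n_e·A·√(4πDt)) = 5.80/(0.37 × 31.0 × 56.07) = 0.009018 kg/m³.
(x−vt)²/(4Dt) = (-20.176)²/(4 × 1.18 × 212) = 0.4068; exp(−0.4068) = 0.6658.
C = 0.009018 × 0.6658 = 0.00600 kg/m³.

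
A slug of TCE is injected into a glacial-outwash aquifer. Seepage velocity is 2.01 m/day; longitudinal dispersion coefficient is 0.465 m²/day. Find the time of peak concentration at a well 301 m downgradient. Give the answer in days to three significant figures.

For the 1D instantaneous-source solution, setting ∂C/∂t = 0 at fixed x gives v²t² + 2Dt − x² = 0, so t = (√(D² + v²x²) − D)/v².
√(D² + v²x²) = √(0.465² + 2.01² × 301²) = 605.0; v² = 4.0401.
t = (605.0 − 0.465)/4.0401 = 150 days (vs. the pure-advection estimate x/v = 150 d).

150 days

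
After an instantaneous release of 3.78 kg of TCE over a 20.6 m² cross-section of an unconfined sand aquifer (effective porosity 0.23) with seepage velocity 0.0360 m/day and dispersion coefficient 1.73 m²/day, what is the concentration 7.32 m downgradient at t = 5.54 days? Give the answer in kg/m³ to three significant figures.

0.0194 kg/m³

For an instantaneous plane source, C(x,t) = M/(n_e·A·√(4πDt)) · exp(−(x−vt)²/(4Dt)), with n_e·A the pore (flow) area.
Plume center vt = 0.0360 × 5.54 = 0.19944 m, so the well at 7.32 m is 7.12056 m downgradient of the peak.
√(4πDt) = 10.97 m, giving peak height M/(n_e·A·√(4πDt)) = 3.78/(0.23 × 20.6 × 10.97) = 0.07273 kg/m³.
(x−vt)²/(4Dt) = (7.12056)²/(4 × 1.73 × 5.54) = 1.323; exp(−1.323) = 0.2663.
C = 0.07273 × 0.2663 = 0.0194 kg/m³.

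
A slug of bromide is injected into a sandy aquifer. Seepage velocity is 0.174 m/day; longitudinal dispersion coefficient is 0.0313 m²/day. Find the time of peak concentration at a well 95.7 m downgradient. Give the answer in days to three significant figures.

For the 1D instantaneous-source solution, setting ∂C/∂t = 0 at fixed x gives v²t² + 2Dt − x² = 0, so t = (√(D² + v²x²) − D)/v².
√(D² + v²x²) = √(0.0313² + 0.174² × 95.7²) = 16.65; v² = 0.030276.
t = (16.65 − 0.0313)/0.030276 = 549 days (vs. the pure-advection estimate x/v = 550 d).

549 days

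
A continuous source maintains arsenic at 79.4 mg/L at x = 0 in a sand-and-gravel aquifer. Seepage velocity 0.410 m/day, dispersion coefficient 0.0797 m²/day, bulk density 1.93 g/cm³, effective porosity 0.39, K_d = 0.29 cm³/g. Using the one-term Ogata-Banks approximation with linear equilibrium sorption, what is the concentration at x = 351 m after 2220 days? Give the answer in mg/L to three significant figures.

Retardation factor R = 1 + ρ_b·K_d/n = 1 + 1.93 × 0.29/0.39 = 2.435.
Sorption retards both mechanisms: v_R = v/R = 0.1684 m/day, D_R = D/R = 0.03273 m²/day.
v_R·t = 0.1684 × 2220 = 373.848 m; 2√(D_R t) = 17.05 m; argument = (351 − 373.848)/17.05 = -1.340.
C = C₀ × ½·erfc(-1.340) = 79.4 × 0.9710 = 77.1 mg/L.

77.1 mg/L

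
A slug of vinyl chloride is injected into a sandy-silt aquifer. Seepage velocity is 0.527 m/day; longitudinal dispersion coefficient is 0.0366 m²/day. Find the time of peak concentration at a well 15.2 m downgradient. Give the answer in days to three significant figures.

For the 1D instantaneous-source solution, setting ∂C/∂t = 0 at fixed x gives v²t² + 2Dt − x² = 0, so t = (√(D² + v²x²) − D)/v².
√(D² + v²x²) = √(0.0366² + 0.527² × 15.2²) = 8.010; v² = 0.277729.
t = (8.010 − 0.0366)/0.277729 = 28.7 days (vs. the pure-advection estimate x/v = 28.8 d).

28.7 days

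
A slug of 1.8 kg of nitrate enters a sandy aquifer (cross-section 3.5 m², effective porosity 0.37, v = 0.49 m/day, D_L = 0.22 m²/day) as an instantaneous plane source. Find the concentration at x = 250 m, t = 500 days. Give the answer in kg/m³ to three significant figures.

0.0353 kg/m³

For an instantaneous plane source, C(x,t) = M/(n_e·A·√(4πDt)) · exp(−(x−vt)²/(4Dt)), with n_e·A the pore (flow) area.
Plume center vt = 0.49 × 500 = 245 m, so the well at 250 m is 5 m downgradient of the peak.
√(4πDt) = 37.18 m, giving peak height M/(n_e·A·√(4πDt)) = 1.8/(0.37 × 3.5 × 37.18) = 0.03738 kg/m³.
(x−vt)²/(4Dt) = (5)²/(4 × 0.22 × 500) = 0.05682; exp(−0.05682) = 0.9448.
C = 0.03738 × 0.9448 = 0.0353 kg/m³.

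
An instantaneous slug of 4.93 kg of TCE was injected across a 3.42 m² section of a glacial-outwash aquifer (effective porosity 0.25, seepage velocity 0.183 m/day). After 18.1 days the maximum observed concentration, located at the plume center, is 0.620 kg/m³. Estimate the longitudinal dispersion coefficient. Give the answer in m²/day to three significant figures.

At the plume center C_max = M/(n_e·A·√(4πDt)), so D = M²/(4πt·(n_e·A·C_max)²).
n_e·A·C_max = 0.25 × 3.42 × 0.620 = 0.5301 kg/m.
D = 4.93²/(4π × 18.1 × 0.5301²) = 0.380 m²/day.

0.380 m²/day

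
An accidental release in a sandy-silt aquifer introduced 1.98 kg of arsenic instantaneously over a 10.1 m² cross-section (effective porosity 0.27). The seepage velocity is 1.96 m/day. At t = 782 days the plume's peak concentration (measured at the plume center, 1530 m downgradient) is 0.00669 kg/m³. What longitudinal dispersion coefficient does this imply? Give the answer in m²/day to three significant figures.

1.20 m²/day

At the plume center C_max = M/(n_e·A·√(4πDt)), so D = M²/(4πt·(n_e·A·C_max)²).
n_e·A·C_max = 0.27 × 10.1 × 0.00669 = 0.01824 kg/m.
D = 1.98²/(4π × 782 × 0.01824²) = 1.20 m²/day.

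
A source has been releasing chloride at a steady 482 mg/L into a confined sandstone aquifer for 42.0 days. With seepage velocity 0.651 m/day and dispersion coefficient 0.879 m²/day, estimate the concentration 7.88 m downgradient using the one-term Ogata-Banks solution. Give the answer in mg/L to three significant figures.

476 mg/L

For a continuous step input, C/C₀ ≈ ½·erfc((x−vt)/(2√(Dt))).
vt = 0.651 × 42.0 = 27.342 m and 2√(Dt) = 2√(0.879 × 42.0) = 12.15 m.
Argument (x−vt)/(2√(Dt)) = (7.88 − 27.342)/12.15 = -1.602; ½·erfc(-1.602) = 0.9883.
C = 482 × 0.9883 = 476 mg/L.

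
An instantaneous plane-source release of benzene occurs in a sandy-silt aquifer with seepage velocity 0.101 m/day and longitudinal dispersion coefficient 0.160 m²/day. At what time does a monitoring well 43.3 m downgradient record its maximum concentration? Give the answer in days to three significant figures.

413 days

For the 1D instantaneous-source solution, setting ∂C/∂t = 0 at fixed x gives v²t² + 2Dt − x² = 0, so t = (√(D² + v²x²) − D)/v².
√(D² + v²x²) = √(0.160² + 0.101² × 43.3²) = 4.376; v² = 0.010201.
t = (4.376 − 0.160)/0.010201 = 413 days (vs. the pure-advection estimate x/v = 429 d).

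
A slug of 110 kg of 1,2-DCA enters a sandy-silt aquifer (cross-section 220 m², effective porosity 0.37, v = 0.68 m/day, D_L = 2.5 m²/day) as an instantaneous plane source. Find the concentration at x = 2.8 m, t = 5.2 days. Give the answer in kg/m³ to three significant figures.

For an instantaneous plane source, C(x,t) = M/(n_e·A·√(4πDt)) · exp(−(x−vt)²/(4Dt)), with n_e·A the pore (flow) area.
Plume center vt = 0.68 × 5.2 = 3.536 m, so the well at 2.8 m is 0.736 m upgradient of the peak.
√(4πDt) = 12.78 m, giving peak height M/(n_e·A·√(4πDt)) = 110/(0.37 × 220 × 12.78) = 0.1057 kg/m³.
(x−vt)²/(4Dt) = (-0.736)²/(4 × 2.5 × 5.2) = 0.01042; exp(−0.01042) = 0.9896.
C = 0.1057 × 0.9896 = 0.105 kg/m³.

0.105 kg/m³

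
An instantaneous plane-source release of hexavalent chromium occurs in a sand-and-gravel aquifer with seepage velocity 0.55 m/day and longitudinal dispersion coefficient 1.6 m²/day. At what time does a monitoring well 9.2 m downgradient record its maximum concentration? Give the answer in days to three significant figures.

12.3 days

For the 1D instantaneous-source solution, setting ∂C/∂t = 0 at fixed x gives v²t² + 2Dt − x² = 0, so t = (√(D² + v²x²) − D)/v².
√(D² + v²x²) = √(1.6² + 0.55² × 9.2²) = 5.307; v² = 0.3025.
t = (5.307 − 1.6)/0.3025 = 12.3 days (vs. the pure-advection estimate x/v = 16.7 d).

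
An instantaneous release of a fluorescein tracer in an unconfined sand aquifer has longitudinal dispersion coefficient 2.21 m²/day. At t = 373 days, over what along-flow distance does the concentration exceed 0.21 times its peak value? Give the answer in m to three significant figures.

The plume is Gaussian with σ = √(2Dt) = √(2 × 2.21 × 373) = 40.60 m.
C/C_peak = exp(−Δx²/(2σ²)) = 0.21 ⇒ Δx = σ·√(−2 ln 0.21) = 40.60 × 1.767 = 71.74 m.
Width = 2Δx = 143 m.

143 m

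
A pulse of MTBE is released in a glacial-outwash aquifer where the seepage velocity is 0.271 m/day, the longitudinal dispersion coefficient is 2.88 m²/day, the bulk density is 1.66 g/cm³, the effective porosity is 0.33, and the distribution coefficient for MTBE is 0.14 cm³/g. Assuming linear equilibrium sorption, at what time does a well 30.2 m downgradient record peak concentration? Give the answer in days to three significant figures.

135 days

Retardation factor R = 1 + ρ_b·K_d/n = 1 + 1.66 × 0.14/0.33 = 1.704.
Sorption retards both mechanisms: v_R = v/R = 0.1590 m/day, D_R = D/R = 1.690 m²/day.
Peak time from v_R²t² + 2D_R t − x² = 0: t = (√(D_R² + v_R²x²) − D_R)/v_R².
√(D_R² + v_R²x²) = √(1.690² + 0.1590² × 30.2²) = 5.091; v_R² = 0.02528.
t = (5.091 − 1.690)/0.02528 = 135 days.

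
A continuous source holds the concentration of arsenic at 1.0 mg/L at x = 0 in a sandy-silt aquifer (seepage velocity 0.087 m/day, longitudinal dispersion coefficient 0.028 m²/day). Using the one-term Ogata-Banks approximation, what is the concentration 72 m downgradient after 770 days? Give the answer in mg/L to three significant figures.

For a continuous step input, C/C₀ ≈ ½·erfc((x−vt)/(2√(Dt))).
vt = 0.087 × 770 = 66.99 m and 2√(Dt) = 2√(0.028 × 770) = 9.287 m.
Argument (x−vt)/(2√(Dt)) = (72 − 66.99)/9.287 = 0.5395; ½·erfc(0.5395) = 0.2227.
C = 1.0 × 0.2227 = 0.223 mg/L.

0.223 mg/L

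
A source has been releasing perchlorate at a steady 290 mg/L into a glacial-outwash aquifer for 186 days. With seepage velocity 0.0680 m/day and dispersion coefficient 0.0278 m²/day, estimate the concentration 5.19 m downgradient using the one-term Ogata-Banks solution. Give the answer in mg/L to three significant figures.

287 mg/L

For a continuous step input, C/C₀ ≈ ½·erfc((x−vt)/(2√(Dt))).
vt = 0.0680 × 186 = 12.648 m and 2√(Dt) = 2√(0.0278 × 186) = 4.548 m.
Argument (x−vt)/(2√(Dt)) = (5.19 − 12.648)/4.548 = -1.640; ½·erfc(-1.640) = 0.9898.
C = 290 × 0.9898 = 287 mg/L.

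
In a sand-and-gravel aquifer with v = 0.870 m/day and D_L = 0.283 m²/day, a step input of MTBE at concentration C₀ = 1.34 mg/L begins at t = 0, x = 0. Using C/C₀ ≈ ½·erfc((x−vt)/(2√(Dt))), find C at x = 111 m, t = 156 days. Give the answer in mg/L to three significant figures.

1.33 mg/L

For a continuous step input, C/C₀ ≈ ½·erfc((x−vt)/(2√(Dt))).
vt = 0.870 × 156 = 135.72 m and 2√(Dt) = 2√(0.283 × 156) = 13.29 m.
Argument (x−vt)/(2√(Dt)) = (111 − 135.72)/13.29 = -1.860; ½·erfc(-1.860) = 0.9957.
C = 1.34 × 0.9957 = 1.33 mg/L.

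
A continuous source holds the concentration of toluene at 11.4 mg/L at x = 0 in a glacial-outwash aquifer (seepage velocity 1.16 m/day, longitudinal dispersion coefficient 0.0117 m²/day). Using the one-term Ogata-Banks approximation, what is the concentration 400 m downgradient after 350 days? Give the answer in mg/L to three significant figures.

11.2 mg/L

For a continuous step input, C/C₀ ≈ ½·erfc((x−vt)/(2√(Dt))).
vt = 1.16 × 350 = 406 m and 2√(Dt) = 2√(0.0117 × 350) = 4.047 m.
Argument (x−vt)/(2√(Dt)) = (400 − 406)/4.047 = -1.483; ½·erfc(-1.483) = 0.9820.
C = 11.4 × 0.9820 = 11.2 mg/L.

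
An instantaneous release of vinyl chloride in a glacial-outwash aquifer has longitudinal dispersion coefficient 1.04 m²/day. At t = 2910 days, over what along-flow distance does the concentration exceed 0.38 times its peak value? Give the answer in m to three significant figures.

216 m

The plume is Gaussian with σ = √(2Dt) = √(2 × 1.04 × 2910) = 77.80 m.
C/C_peak = exp(−Δx²/(2σ²)) = 0.38 ⇒ Δx = σ·√(−2 ln 0.38) = 77.80 × 1.391 = 108.2 m.
Width = 2Δx = 216 m.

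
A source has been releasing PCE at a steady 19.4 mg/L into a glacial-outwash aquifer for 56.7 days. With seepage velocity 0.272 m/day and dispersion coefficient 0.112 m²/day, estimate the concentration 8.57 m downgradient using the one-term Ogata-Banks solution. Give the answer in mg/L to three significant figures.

18.9 mg/L

For a continuous step input, C/C₀ ≈ ½·erfc((x−vt)/(2√(Dt))).
vt = 0.272 × 56.7 = 15.4224 m and 2√(Dt) = 2√(0.112 × 56.7) = 5.040 m.
Argument (x−vt)/(2√(Dt)) = (8.57 − 15.4224)/5.040 = -1.360; ½·erfc(-1.360) = 0.9728.
C = 19.4 × 0.9728 = 18.9 mg/L.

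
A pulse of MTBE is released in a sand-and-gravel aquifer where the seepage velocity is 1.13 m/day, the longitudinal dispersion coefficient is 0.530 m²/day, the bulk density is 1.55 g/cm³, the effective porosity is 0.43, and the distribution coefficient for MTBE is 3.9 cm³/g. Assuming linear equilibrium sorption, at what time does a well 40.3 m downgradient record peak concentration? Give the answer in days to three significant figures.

Retardation factor R = 1 + ρ_b·K_d/n = 1 + 1.55 × 3.9/0.43 = 15.06.
Sorption retards both mechanisms: v_R = v/R = 0.07503 m/day, D_R = D/R = 0.03519 m²/day.
Peak time from v_R²t² + 2D_R t − x² = 0: t = (√(D_R² + v_R²x²) − D_R)/v_R².
√(D_R² + v_R²x²) = √(0.03519² + 0.07503² × 40.3²) = 3.024; v_R² = 0.005630.
t = (3.024 − 0.03519)/0.005630 = 531 days.

531 days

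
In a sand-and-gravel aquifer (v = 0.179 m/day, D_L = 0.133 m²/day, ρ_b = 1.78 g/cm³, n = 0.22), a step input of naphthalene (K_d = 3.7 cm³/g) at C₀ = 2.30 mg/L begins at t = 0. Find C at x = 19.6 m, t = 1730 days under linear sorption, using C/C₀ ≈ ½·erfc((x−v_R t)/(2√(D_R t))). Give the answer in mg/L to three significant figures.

Retardation factor R = 1 + ρ_b·K_d/n = 1 + 1.78 × 3.7/0.22 = 30.94.
Sorption retards both mechanisms: v_R = v/R = 0.005785 m/day, D_R = D/R = 0.004299 m²/day.
v_R·t = 0.005785 × 1730 = 10.00805 m; 2√(D_R t) = 5.454 m; argument = (19.6 − 10.00805)/5.454 = 1.759.
C = C₀ × ½·erfc(1.759) = 2.30 × 0.006430 = 0.0148 mg/L.

0.0148 mg/L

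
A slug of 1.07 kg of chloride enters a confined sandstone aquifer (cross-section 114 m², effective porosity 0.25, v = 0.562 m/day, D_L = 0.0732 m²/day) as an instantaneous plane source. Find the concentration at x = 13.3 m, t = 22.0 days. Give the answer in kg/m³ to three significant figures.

For an instantaneous plane source, C(x,t) = M/(n_e·A·√(4πDt)) · exp(−(x−vt)²/(4Dt)), with n_e·A the pore (flow) area.
Plume center vt = 0.562 × 22.0 = 12.364 m, so the well at 13.3 m is 0.936 m downgradient of the peak.
√(4πDt) = 4.499 m, giving peak height M/(n_e·A·√(4πDt)) = 1.07/(0.25 × 114 × 4.499) = 0.008345 kg/m³.
(x−vt)²/(4Dt) = (0.936)²/(4 × 0.0732 × 22.0) = 0.1360; exp(−0.1360) = 0.8728.
C = 0.008345 × 0.8728 = 0.00728 kg/m³.

0.00728 kg/m³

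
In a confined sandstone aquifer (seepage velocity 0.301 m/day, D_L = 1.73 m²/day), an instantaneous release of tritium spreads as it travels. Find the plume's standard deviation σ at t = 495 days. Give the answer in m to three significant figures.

Dispersive spreading gives a Gaussian with σ² = 2Dt; advection only shifts the center.
σ = √(2 × 1.73 × 495) = 41.4 m.

41.4 m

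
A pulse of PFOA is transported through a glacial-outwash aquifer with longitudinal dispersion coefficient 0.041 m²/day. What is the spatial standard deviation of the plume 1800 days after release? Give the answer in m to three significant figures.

12.1 m

Dispersive spreading gives a Gaussian with σ² = 2Dt; advection only shifts the center.
σ = √(2 × 0.041 × 1800) = 12.1 m.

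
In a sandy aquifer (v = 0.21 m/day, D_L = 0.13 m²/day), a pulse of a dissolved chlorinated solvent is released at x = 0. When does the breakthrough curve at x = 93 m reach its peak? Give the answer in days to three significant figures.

For the 1D instantaneous-source solution, setting ∂C/∂t = 0 at fixed x gives v²t² + 2Dt − x² = 0, so t = (√(D² + v²x²) − D)/v².
√(D² + v²x²) = √(0.13² + 0.21² × 93²) = 19.53; v² = 0.0441.
t = (19.53 − 0.13)/0.0441 = 440 days (vs. the pure-advection estimate x/v = 443 d).

440 days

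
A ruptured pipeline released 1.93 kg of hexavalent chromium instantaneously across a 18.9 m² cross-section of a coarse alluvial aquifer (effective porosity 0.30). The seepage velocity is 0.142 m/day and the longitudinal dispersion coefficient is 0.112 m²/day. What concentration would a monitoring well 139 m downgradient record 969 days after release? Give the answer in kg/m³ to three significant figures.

0.00918 kg/m³

For an instantaneous plane source, C(x,t) = M/(n_e·A·√(4πDt)) · exp(−(x−vt)²/(4Dt)), with n_e·A the pore (flow) area.
Plume center vt = 0.142 × 969 = 137.598 m, so the well at 139 m is 1.402 m downgradient of the peak.
√(4πDt) = 36.93 m, giving peak height M/(n_e·A·√(4πDt)) = 1.93/(0.30 × 18.9 × 36.93) = 0.009217 kg/m³.
(x−vt)²/(4Dt) = (1.402)²/(4 × 0.112 × 969) = 0.004528; exp(−0.004528) = 0.9955.
C = 0.009217 × 0.9955 = 0.00918 kg/m³.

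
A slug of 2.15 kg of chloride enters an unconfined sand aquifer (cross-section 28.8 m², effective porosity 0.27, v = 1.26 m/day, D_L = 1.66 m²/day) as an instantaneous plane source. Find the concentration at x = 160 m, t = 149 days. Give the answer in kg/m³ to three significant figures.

For an instantaneous plane source, C(x,t) = M/(n_e·A·√(4πDt)) · exp(−(x−vt)²/(4Dt)), with n_e·A the pore (flow) area.
Plume center vt = 1.26 × 149 = 187.74 m, so the well at 160 m is 27.74 m upgradient of the peak.
√(4πDt) = 55.75 m, giving peak height M/(n_e·A·√(4πDt)) = 2.15/(0.27 × 28.8 × 55.75) = 0.004959 kg/m³.
(x−vt)²/(4Dt) = (-27.74)²/(4 × 1.66 × 149) = 0.7778; exp(−0.7778) = 0.4594.
C = 0.004959 × 0.4594 = 0.00228 kg/m³.

0.00228 kg/m³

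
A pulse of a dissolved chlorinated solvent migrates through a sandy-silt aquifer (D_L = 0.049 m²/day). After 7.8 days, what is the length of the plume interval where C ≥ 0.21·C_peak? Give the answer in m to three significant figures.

3.09 m

The plume is Gaussian with σ = √(2Dt) = √(2 × 0.049 × 7.8) = 0.8743 m.
C/C_peak = exp(−Δx²/(2σ²)) = 0.21 ⇒ Δx = σ·√(−2 ln 0.21) = 0.8743 × 1.767 = 1.545 m.
Width = 2Δx = 3.09 m.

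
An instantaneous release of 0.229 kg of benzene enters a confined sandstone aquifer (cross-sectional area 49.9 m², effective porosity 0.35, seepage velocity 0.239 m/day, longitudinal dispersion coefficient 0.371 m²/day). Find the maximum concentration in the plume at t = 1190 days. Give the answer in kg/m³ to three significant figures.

The peak of an instantaneous 1D plume sits at x = vt; there the Gaussian factor is 1 and C_max = M/(n_e·A·√(4πDt)), where n_e·A is the pore area the mass is dissolved in.
√(4πDt) = √(4π × 0.371 × 1190) = 74.48 m, so C_max = 0.229/(0.35 × 49.9 × 74.48) = 0.000176 kg/m³.

0.000176 kg/m³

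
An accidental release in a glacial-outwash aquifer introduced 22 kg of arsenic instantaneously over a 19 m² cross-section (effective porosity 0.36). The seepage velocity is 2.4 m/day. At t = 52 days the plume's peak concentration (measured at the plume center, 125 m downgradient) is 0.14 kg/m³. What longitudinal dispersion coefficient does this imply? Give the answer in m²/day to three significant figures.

0.808 m²/day

At the plume center C_max = M/(n_e·A·√(4πDt)), so D = M²/(4πt·(n_e·A·C_max)²).
n_e·A·C_max = 0.36 × 19 × 0.14 = 0.9576 kg/m.
D = 22²/(4π × 52 × 0.9576²) = 0.808 m²/day.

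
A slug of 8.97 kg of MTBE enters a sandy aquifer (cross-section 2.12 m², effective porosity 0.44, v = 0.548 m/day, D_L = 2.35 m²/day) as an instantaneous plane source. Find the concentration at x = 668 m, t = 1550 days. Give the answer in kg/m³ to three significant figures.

For an instantaneous plane source, C(x,t) = M/(n_e·A·√(4πDt)) · exp(−(x−vt)²/(4Dt)), with n_e·A the pore (flow) area.
Plume center vt = 0.548 × 1550 = 849.4 m, so the well at 668 m is 181.4 m upgradient of the peak.
√(4πDt) = 213.9 m, giving peak height M/(n_e·A·√(4πDt)) = 8.97/(0.44 × 2.12 × 213.9) = 0.04496 kg/m³.
(x−vt)²/(4Dt) = (-181.4)²/(4 × 2.35 × 1550) = 2.258; exp(−2.258) = 0.1046.
C = 0.04496 × 0.1046 = 0.00470 kg/m³.

0.00470 kg/m³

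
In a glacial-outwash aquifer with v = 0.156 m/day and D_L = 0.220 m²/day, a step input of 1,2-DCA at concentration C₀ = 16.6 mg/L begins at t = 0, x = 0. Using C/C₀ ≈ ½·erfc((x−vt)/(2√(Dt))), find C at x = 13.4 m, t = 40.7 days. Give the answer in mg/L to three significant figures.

0.794 mg/L

For a continuous step input, C/C₀ ≈ ½·erfc((x−vt)/(2√(Dt))).
vt = 0.156 × 40.7 = 6.3492 m and 2√(Dt) = 2√(0.220 × 40.7) = 5.985 m.
Argument (x−vt)/(2√(Dt)) = (13.4 − 6.3492)/5.985 = 1.178; ½·erfc(1.178) = 0.04786.
C = 16.6 × 0.04786 = 0.794 mg/L.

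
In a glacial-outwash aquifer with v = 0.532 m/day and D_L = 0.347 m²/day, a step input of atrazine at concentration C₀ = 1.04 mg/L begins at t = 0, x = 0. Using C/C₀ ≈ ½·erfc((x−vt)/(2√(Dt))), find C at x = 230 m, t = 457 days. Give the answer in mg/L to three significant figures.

0.800 mg/L

For a continuous step input, C/C₀ ≈ ½·erfc((x−vt)/(2√(Dt))).
vt = 0.532 × 457 = 243.124 m and 2√(Dt) = 2√(0.347 × 457) = 25.19 m.
Argument (x−vt)/(2√(Dt)) = (230 − 243.124)/25.19 = -0.5210; ½·erfc(-0.5210) = 0.7694.
C = 1.04 × 0.7694 = 0.800 mg/L.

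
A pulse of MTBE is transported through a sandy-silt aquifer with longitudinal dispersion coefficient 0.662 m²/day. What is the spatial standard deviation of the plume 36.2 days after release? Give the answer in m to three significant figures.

Dispersive spreading gives a Gaussian with σ² = 2Dt; advection only shifts the center.
σ = √(2 × 0.662 × 36.2) = 6.92 m.

6.92 m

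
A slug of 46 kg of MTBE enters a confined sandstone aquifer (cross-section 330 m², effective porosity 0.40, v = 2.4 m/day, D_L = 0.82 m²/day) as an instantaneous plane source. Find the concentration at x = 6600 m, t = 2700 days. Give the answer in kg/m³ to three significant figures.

For an instantaneous plane source, C(x,t) = M/(n_e·A·√(4πDt)) · exp(−(x−vt)²/(4Dt)), with n_e·A the pore (flow) area.
Plume center vt = 2.4 × 2700 = 6480 m, so the well at 6600 m is 120 m downgradient of the peak.
√(4πDt) = 166.8 m, giving peak height M/(n_e·A·√(4πDt)) = 46/(0.40 × 330 × 166.8) = 0.002089 kg/m³.
(x−vt)²/(4Dt) = (120)²/(4 × 0.82 × 2700) = 1.626; exp(−1.626) = 0.1967.
C = 0.002089 × 0.1967 = 0.000411 kg/m³.

0.000411 kg/m³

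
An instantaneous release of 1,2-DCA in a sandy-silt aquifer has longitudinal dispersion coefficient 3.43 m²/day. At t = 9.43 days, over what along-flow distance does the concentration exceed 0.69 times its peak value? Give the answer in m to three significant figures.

The plume is Gaussian with σ = √(2Dt) = √(2 × 3.43 × 9.43) = 8.043 m.
C/C_peak = exp(−Δx²/(2σ²)) = 0.69 ⇒ Δx = σ·√(−2 ln 0.69) = 8.043 × 0.8615 = 6.929 m.
Width = 2Δx = 13.9 m.

13.9 m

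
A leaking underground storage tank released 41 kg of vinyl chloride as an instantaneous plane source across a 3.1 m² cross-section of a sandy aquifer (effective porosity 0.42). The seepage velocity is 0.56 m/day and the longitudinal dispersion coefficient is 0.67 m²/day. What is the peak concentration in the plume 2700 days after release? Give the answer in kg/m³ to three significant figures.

0.209 kg/m³

The peak of an instantaneous 1D plume sits at x = vt; there the Gaussian factor is 1 and C_max = M/(n_e·A·√(4πDt)), where n_e·A is the pore area the mass is dissolved in.
√(4πDt) = √(4π × 0.67 × 2700) = 150.8 m, so C_max = 41/(0.42 × 3.1 × 150.8) = 0.209 kg/m³.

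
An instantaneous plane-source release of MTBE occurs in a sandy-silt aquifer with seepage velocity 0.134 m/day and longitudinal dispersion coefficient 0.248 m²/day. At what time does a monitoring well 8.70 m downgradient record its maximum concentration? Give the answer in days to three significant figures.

For the 1D instantaneous-source solution, setting ∂C/∂t = 0 at fixed x gives v²t² + 2Dt − x² = 0, so t = (√(D² + v²x²) − D)/v².
√(D² + v²x²) = √(0.248² + 0.134² × 8.70²) = 1.192; v² = 0.017956.
t = (1.192 − 0.248)/0.017956 = 52.6 days (vs. the pure-advection estimate x/v = 64.9 d).

52.6 days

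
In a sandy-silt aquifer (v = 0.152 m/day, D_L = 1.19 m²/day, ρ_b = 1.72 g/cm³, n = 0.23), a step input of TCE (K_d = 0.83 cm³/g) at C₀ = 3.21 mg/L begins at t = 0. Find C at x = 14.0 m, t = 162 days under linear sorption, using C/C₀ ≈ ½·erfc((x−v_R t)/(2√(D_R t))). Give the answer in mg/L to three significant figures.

0.237 mg/L

Retardation factor R = 1 + ρ_b·K_d/n = 1 + 1.72 × 0.83/0.23 = 7.207.
Sorption retards both mechanisms: v_R = v/R = 0.02109 m/day, D_R = D/R = 0.1651 m²/day.
v_R·t = 0.02109 × 162 = 3.41658 m; 2√(D_R t) = 10.34 m; argument = (14.0 − 3.41658)/10.34 = 1.024.
C = C₀ × ½·erfc(1.024) = 3.21 × 0.07379 = 0.237 mg/L.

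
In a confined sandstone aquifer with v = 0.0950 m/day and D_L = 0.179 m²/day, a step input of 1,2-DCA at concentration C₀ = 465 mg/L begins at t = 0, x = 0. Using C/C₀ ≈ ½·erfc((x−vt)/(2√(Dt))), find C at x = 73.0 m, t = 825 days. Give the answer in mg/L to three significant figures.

For a continuous step input, C/C₀ ≈ ½·erfc((x−vt)/(2√(Dt))).
vt = 0.0950 × 825 = 78.375 m and 2√(Dt) = 2√(0.179 × 825) = 24.30 m.
Argument (x−vt)/(2√(Dt)) = (73.0 − 78.375)/24.30 = -0.2212; ½·erfc(-0.2212) = 0.6228.
C = 465 × 0.6228 = 290 mg/L.

290 mg/L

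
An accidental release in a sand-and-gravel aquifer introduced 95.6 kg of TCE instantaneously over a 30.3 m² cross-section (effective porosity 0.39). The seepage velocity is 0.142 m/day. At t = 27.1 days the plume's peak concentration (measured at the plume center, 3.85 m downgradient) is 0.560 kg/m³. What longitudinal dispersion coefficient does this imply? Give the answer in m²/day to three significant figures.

0.613 m²/day

At the plume center C_max = M/(n_e·A·√(4πDt)), so D = M²/(4πt·(n_e·A·C_max)²).
n_e·A·C_max = 0.39 × 30.3 × 0.560 = 6.618 kg/m.
D = 95.6²/(4π × 27.1 × 6.618²) = 0.613 m²/day.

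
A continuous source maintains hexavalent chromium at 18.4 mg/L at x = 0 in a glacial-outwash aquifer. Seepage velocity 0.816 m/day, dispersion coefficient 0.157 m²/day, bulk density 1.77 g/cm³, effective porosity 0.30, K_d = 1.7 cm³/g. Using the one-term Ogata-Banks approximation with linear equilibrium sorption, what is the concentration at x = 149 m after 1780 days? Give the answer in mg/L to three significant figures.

Retardation factor R = 1 + ρ_b·K_d/n = 1 + 1.77 × 1.7/0.30 = 11.03.
Sorption retards both mechanisms: v_R = v/R = 0.07398 m/day, D_R = D/R = 0.01423 m²/day.
v_R·t = 0.07398 × 1780 = 131.6844 m; 2√(D_R t) = 10.07 m; argument = (149 − 131.6844)/10.07 = 1.720.
C = C₀ × ½·erfc(1.720) = 18.4 × 0.007499 = 0.138 mg/L.

0.138 mg/L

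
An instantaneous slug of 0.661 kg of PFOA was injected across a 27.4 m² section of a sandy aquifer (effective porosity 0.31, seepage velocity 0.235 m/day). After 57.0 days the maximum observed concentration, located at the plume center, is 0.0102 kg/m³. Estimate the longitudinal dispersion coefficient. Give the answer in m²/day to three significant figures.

At the plume center C_max = M/(n_e·A·√(4πDt)), so D = M²/(4πt·(n_e·A·C_max)²).
n_e·A·C_max = 0.31 × 27.4 × 0.0102 = 0.08664 kg/m.
D = 0.661²/(4π × 57.0 × 0.08664²) = 0.0813 m²/day.

0.0813 m²/day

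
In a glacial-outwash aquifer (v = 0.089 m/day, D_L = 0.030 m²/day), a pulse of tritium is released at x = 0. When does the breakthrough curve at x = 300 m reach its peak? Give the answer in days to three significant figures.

3370 days

For the 1D instantaneous-source solution, setting ∂C/∂t = 0 at fixed x gives v²t² + 2Dt − x² = 0, so t = (√(D² + v²x²) − D)/v².
√(D² + v²x²) = √(0.030² + 0.089² × 300²) = 26.70; v² = 0.007921.
t = (26.70 − 0.030)/0.007921 = 3370 days (vs. the pure-advection estimate x/v = 3370 d).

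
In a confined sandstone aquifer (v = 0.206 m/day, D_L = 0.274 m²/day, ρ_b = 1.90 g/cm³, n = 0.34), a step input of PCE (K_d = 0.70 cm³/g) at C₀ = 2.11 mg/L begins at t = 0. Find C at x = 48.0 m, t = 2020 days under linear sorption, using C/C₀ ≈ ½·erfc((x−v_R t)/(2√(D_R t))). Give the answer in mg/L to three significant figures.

Retardation factor R = 1 + ρ_b·K_d/n = 1 + 1.90 × 0.70/0.34 = 4.912.
Sorption retards both mechanisms: v_R = v/R = 0.04194 m/day, D_R = D/R = 0.05578 m²/day.
v_R·t = 0.04194 × 2020 = 84.7188 m; 2√(D_R t) = 21.23 m; argument = (48.0 − 84.7188)/21.23 = -1.730.
C = C₀ × ½·erfc(-1.730) = 2.11 × 0.9928 = 2.09 mg/L.

2.09 mg/L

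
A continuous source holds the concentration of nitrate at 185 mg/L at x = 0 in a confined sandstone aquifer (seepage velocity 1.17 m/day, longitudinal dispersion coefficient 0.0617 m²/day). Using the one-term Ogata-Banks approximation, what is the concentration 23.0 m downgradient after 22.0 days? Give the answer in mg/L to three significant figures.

For a continuous step input, C/C₀ ≈ ½·erfc((x−vt)/(2√(Dt))).
vt = 1.17 × 22.0 = 25.74 m and 2√(Dt) = 2√(0.0617 × 22.0) = 2.330 m.
Argument (x−vt)/(2√(Dt)) = (23.0 − 25.74)/2.330 = -1.176; ½·erfc(-1.176) = 0.9519.
C = 185 × 0.9519 = 176 mg/L.

176 mg/L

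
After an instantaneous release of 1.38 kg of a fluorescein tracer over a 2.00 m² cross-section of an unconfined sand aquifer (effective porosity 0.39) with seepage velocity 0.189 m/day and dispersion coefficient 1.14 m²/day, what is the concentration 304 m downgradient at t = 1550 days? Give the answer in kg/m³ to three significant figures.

0.0117 kg/m³

For an instantaneous plane source, C(x,t) = M/(n_e·A·√(4πDt)) · exp(−(x−vt)²/(4Dt)), with n_e·A the pore (flow) area.
Plume center vt = 0.189 × 1550 = 292.95 m, so the well at 304 m is 11.05 m downgradient of the peak.
√(4πDt) = 149.0 m, giving peak height M/(n_e·A·√(4πDt)) = 1.38/(0.39 × 2.00 × 149.0) = 0.01187 kg/m³.
(x−vt)²/(4Dt) = (11.05)²/(4 × 1.14 × 1550) = 0.01728; exp(−0.01728) = 0.9829.
C = 0.01187 × 0.9829 = 0.0117 kg/m³.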